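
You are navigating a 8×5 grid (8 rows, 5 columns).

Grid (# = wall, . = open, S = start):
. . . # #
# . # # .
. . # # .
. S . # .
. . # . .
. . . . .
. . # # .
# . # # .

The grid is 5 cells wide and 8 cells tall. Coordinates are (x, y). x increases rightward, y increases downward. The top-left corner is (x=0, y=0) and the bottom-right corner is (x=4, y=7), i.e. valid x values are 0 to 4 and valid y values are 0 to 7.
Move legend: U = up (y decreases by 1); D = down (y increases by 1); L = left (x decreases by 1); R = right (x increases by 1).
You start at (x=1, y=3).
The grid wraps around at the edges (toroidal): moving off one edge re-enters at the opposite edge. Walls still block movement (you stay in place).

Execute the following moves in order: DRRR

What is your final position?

Answer: Final position: (x=1, y=4)

Derivation:
Start: (x=1, y=3)
  D (down): (x=1, y=3) -> (x=1, y=4)
  [×3]R (right): blocked, stay at (x=1, y=4)
Final: (x=1, y=4)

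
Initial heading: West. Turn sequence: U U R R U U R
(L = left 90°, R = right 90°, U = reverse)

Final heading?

Answer: Final heading: South

Derivation:
Start: West
  U (U-turn (180°)) -> East
  U (U-turn (180°)) -> West
  R (right (90° clockwise)) -> North
  R (right (90° clockwise)) -> East
  U (U-turn (180°)) -> West
  U (U-turn (180°)) -> East
  R (right (90° clockwise)) -> South
Final: South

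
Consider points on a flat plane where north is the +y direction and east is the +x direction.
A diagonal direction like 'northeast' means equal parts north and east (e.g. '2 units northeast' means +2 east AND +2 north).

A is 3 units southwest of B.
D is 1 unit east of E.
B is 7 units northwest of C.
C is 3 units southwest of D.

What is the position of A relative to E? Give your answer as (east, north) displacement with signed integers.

Answer: A is at (east=-12, north=1) relative to E.

Derivation:
Place E at the origin (east=0, north=0).
  D is 1 unit east of E: delta (east=+1, north=+0); D at (east=1, north=0).
  C is 3 units southwest of D: delta (east=-3, north=-3); C at (east=-2, north=-3).
  B is 7 units northwest of C: delta (east=-7, north=+7); B at (east=-9, north=4).
  A is 3 units southwest of B: delta (east=-3, north=-3); A at (east=-12, north=1).
Therefore A relative to E: (east=-12, north=1).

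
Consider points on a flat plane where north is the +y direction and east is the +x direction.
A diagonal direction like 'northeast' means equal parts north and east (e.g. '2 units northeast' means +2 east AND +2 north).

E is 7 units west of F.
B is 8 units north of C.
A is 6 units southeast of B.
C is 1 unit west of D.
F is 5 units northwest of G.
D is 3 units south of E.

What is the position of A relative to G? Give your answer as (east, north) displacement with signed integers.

Answer: A is at (east=-7, north=4) relative to G.

Derivation:
Place G at the origin (east=0, north=0).
  F is 5 units northwest of G: delta (east=-5, north=+5); F at (east=-5, north=5).
  E is 7 units west of F: delta (east=-7, north=+0); E at (east=-12, north=5).
  D is 3 units south of E: delta (east=+0, north=-3); D at (east=-12, north=2).
  C is 1 unit west of D: delta (east=-1, north=+0); C at (east=-13, north=2).
  B is 8 units north of C: delta (east=+0, north=+8); B at (east=-13, north=10).
  A is 6 units southeast of B: delta (east=+6, north=-6); A at (east=-7, north=4).
Therefore A relative to G: (east=-7, north=4).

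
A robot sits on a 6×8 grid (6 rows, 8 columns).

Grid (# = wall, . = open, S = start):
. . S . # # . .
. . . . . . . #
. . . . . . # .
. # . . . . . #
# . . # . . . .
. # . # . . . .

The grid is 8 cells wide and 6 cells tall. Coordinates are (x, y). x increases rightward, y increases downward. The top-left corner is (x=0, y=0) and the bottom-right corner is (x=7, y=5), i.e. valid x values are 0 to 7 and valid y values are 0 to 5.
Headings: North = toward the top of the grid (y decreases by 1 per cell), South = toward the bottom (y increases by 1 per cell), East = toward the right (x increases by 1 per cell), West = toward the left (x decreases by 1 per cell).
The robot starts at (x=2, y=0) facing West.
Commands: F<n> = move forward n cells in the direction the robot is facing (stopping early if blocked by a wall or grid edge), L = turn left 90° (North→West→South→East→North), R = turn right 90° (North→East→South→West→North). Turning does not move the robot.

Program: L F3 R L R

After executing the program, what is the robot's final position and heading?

Answer: Final position: (x=2, y=3), facing West

Derivation:
Start: (x=2, y=0), facing West
  L: turn left, now facing South
  F3: move forward 3, now at (x=2, y=3)
  R: turn right, now facing West
  L: turn left, now facing South
  R: turn right, now facing West
Final: (x=2, y=3), facing West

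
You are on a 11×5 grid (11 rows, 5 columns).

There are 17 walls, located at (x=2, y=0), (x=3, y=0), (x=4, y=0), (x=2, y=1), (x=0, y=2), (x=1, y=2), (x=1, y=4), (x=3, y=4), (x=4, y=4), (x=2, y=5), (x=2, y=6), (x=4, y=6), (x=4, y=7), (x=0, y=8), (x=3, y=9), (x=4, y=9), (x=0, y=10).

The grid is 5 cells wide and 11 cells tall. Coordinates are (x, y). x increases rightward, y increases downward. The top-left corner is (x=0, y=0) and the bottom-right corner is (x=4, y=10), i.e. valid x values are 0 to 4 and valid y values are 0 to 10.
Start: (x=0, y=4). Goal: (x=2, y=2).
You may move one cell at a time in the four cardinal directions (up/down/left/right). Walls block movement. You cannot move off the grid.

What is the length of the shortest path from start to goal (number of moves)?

BFS from (x=0, y=4) until reaching (x=2, y=2):
  Distance 0: (x=0, y=4)
  Distance 1: (x=0, y=3), (x=0, y=5)
  Distance 2: (x=1, y=3), (x=1, y=5), (x=0, y=6)
  Distance 3: (x=2, y=3), (x=1, y=6), (x=0, y=7)
  Distance 4: (x=2, y=2), (x=3, y=3), (x=2, y=4), (x=1, y=7)  <- goal reached here
One shortest path (4 moves): (x=0, y=4) -> (x=0, y=3) -> (x=1, y=3) -> (x=2, y=3) -> (x=2, y=2)

Answer: Shortest path length: 4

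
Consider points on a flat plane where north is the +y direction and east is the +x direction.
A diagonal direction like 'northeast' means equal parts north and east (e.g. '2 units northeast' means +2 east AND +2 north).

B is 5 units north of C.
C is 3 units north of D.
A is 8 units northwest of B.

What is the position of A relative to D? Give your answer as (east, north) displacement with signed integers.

Place D at the origin (east=0, north=0).
  C is 3 units north of D: delta (east=+0, north=+3); C at (east=0, north=3).
  B is 5 units north of C: delta (east=+0, north=+5); B at (east=0, north=8).
  A is 8 units northwest of B: delta (east=-8, north=+8); A at (east=-8, north=16).
Therefore A relative to D: (east=-8, north=16).

Answer: A is at (east=-8, north=16) relative to D.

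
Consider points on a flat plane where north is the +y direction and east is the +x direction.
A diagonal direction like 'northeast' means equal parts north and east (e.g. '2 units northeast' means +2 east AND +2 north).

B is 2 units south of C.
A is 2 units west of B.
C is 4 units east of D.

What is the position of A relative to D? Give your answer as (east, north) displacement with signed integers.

Answer: A is at (east=2, north=-2) relative to D.

Derivation:
Place D at the origin (east=0, north=0).
  C is 4 units east of D: delta (east=+4, north=+0); C at (east=4, north=0).
  B is 2 units south of C: delta (east=+0, north=-2); B at (east=4, north=-2).
  A is 2 units west of B: delta (east=-2, north=+0); A at (east=2, north=-2).
Therefore A relative to D: (east=2, north=-2).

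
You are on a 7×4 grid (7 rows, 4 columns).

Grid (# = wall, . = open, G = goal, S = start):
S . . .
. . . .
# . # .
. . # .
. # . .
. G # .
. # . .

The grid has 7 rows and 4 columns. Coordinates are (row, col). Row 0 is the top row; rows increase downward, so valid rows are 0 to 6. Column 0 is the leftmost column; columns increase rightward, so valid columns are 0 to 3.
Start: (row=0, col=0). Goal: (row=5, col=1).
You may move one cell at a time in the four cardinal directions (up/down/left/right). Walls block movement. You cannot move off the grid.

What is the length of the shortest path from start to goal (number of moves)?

BFS from (row=0, col=0) until reaching (row=5, col=1):
  Distance 0: (row=0, col=0)
  Distance 1: (row=0, col=1), (row=1, col=0)
  Distance 2: (row=0, col=2), (row=1, col=1)
  Distance 3: (row=0, col=3), (row=1, col=2), (row=2, col=1)
  Distance 4: (row=1, col=3), (row=3, col=1)
  Distance 5: (row=2, col=3), (row=3, col=0)
  Distance 6: (row=3, col=3), (row=4, col=0)
  Distance 7: (row=4, col=3), (row=5, col=0)
  Distance 8: (row=4, col=2), (row=5, col=1), (row=5, col=3), (row=6, col=0)  <- goal reached here
One shortest path (8 moves): (row=0, col=0) -> (row=0, col=1) -> (row=1, col=1) -> (row=2, col=1) -> (row=3, col=1) -> (row=3, col=0) -> (row=4, col=0) -> (row=5, col=0) -> (row=5, col=1)

Answer: Shortest path length: 8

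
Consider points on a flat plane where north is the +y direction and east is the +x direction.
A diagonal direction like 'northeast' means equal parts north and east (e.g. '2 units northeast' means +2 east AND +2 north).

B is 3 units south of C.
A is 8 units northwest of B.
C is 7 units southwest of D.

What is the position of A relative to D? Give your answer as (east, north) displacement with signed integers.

Answer: A is at (east=-15, north=-2) relative to D.

Derivation:
Place D at the origin (east=0, north=0).
  C is 7 units southwest of D: delta (east=-7, north=-7); C at (east=-7, north=-7).
  B is 3 units south of C: delta (east=+0, north=-3); B at (east=-7, north=-10).
  A is 8 units northwest of B: delta (east=-8, north=+8); A at (east=-15, north=-2).
Therefore A relative to D: (east=-15, north=-2).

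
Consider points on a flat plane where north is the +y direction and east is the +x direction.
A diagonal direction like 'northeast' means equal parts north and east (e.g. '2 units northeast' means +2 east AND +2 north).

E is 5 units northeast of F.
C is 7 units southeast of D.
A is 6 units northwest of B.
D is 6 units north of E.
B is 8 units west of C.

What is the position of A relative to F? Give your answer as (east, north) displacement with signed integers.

Answer: A is at (east=-2, north=10) relative to F.

Derivation:
Place F at the origin (east=0, north=0).
  E is 5 units northeast of F: delta (east=+5, north=+5); E at (east=5, north=5).
  D is 6 units north of E: delta (east=+0, north=+6); D at (east=5, north=11).
  C is 7 units southeast of D: delta (east=+7, north=-7); C at (east=12, north=4).
  B is 8 units west of C: delta (east=-8, north=+0); B at (east=4, north=4).
  A is 6 units northwest of B: delta (east=-6, north=+6); A at (east=-2, north=10).
Therefore A relative to F: (east=-2, north=10).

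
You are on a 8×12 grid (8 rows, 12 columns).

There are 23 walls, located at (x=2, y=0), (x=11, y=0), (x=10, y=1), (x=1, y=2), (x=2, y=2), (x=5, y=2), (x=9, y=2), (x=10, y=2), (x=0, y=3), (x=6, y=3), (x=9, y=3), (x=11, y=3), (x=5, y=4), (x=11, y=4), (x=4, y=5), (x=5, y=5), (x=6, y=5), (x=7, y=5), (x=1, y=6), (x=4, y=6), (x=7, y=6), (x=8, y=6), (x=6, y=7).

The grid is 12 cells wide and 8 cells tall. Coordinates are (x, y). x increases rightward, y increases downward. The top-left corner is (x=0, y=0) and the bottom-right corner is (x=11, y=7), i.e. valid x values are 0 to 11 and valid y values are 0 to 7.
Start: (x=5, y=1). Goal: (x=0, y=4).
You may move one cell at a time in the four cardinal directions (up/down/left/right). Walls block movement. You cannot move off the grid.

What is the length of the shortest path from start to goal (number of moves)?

Answer: Shortest path length: 8

Derivation:
BFS from (x=5, y=1) until reaching (x=0, y=4):
  Distance 0: (x=5, y=1)
  Distance 1: (x=5, y=0), (x=4, y=1), (x=6, y=1)
  Distance 2: (x=4, y=0), (x=6, y=0), (x=3, y=1), (x=7, y=1), (x=4, y=2), (x=6, y=2)
  Distance 3: (x=3, y=0), (x=7, y=0), (x=2, y=1), (x=8, y=1), (x=3, y=2), (x=7, y=2), (x=4, y=3)
  Distance 4: (x=8, y=0), (x=1, y=1), (x=9, y=1), (x=8, y=2), (x=3, y=3), (x=5, y=3), (x=7, y=3), (x=4, y=4)
  Distance 5: (x=1, y=0), (x=9, y=0), (x=0, y=1), (x=2, y=3), (x=8, y=3), (x=3, y=4), (x=7, y=4)
  Distance 6: (x=0, y=0), (x=10, y=0), (x=0, y=2), (x=1, y=3), (x=2, y=4), (x=6, y=4), (x=8, y=4), (x=3, y=5)
  Distance 7: (x=1, y=4), (x=9, y=4), (x=2, y=5), (x=8, y=5), (x=3, y=6)
  Distance 8: (x=0, y=4), (x=10, y=4), (x=1, y=5), (x=9, y=5), (x=2, y=6), (x=3, y=7)  <- goal reached here
One shortest path (8 moves): (x=5, y=1) -> (x=4, y=1) -> (x=3, y=1) -> (x=3, y=2) -> (x=3, y=3) -> (x=2, y=3) -> (x=1, y=3) -> (x=1, y=4) -> (x=0, y=4)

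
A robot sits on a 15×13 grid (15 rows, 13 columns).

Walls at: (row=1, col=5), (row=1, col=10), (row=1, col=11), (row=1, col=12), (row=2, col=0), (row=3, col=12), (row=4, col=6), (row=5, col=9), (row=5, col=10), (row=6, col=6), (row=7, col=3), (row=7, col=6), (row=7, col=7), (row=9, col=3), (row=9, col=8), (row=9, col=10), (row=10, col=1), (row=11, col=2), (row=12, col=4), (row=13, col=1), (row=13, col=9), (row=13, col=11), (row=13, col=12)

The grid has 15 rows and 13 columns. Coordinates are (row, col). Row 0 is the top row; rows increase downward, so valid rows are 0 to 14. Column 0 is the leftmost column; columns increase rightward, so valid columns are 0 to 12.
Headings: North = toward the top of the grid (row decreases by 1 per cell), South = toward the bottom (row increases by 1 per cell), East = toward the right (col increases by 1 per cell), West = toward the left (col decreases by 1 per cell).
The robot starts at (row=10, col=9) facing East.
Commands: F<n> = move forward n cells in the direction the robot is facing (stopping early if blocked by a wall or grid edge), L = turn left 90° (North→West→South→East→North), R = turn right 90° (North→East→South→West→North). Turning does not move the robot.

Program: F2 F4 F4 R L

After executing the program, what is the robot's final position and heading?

Start: (row=10, col=9), facing East
  F2: move forward 2, now at (row=10, col=11)
  F4: move forward 1/4 (blocked), now at (row=10, col=12)
  F4: move forward 0/4 (blocked), now at (row=10, col=12)
  R: turn right, now facing South
  L: turn left, now facing East
Final: (row=10, col=12), facing East

Answer: Final position: (row=10, col=12), facing East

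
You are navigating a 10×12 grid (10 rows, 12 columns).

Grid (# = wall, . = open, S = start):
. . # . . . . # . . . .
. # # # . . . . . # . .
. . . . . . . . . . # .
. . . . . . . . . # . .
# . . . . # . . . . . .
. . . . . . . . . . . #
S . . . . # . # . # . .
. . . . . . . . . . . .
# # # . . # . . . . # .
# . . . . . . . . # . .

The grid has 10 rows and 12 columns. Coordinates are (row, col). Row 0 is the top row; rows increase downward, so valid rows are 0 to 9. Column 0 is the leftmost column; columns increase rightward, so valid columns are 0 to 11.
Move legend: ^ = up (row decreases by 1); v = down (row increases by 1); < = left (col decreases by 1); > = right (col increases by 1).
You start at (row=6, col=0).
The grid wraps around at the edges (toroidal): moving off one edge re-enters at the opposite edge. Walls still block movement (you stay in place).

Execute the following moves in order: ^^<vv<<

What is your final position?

Answer: Final position: (row=7, col=10)

Derivation:
Start: (row=6, col=0)
  ^ (up): (row=6, col=0) -> (row=5, col=0)
  ^ (up): blocked, stay at (row=5, col=0)
  < (left): blocked, stay at (row=5, col=0)
  v (down): (row=5, col=0) -> (row=6, col=0)
  v (down): (row=6, col=0) -> (row=7, col=0)
  < (left): (row=7, col=0) -> (row=7, col=11)
  < (left): (row=7, col=11) -> (row=7, col=10)
Final: (row=7, col=10)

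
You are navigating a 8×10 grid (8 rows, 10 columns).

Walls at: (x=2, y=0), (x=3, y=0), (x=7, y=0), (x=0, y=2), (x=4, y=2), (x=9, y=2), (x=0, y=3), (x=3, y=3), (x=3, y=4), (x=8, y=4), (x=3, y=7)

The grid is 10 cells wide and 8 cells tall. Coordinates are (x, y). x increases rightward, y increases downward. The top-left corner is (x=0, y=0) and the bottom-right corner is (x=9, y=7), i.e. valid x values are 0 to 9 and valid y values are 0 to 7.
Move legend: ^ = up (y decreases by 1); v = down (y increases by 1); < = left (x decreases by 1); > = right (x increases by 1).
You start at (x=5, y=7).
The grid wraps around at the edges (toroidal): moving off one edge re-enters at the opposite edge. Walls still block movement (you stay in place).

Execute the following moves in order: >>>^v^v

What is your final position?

Start: (x=5, y=7)
  > (right): (x=5, y=7) -> (x=6, y=7)
  > (right): (x=6, y=7) -> (x=7, y=7)
  > (right): (x=7, y=7) -> (x=8, y=7)
  ^ (up): (x=8, y=7) -> (x=8, y=6)
  v (down): (x=8, y=6) -> (x=8, y=7)
  ^ (up): (x=8, y=7) -> (x=8, y=6)
  v (down): (x=8, y=6) -> (x=8, y=7)
Final: (x=8, y=7)

Answer: Final position: (x=8, y=7)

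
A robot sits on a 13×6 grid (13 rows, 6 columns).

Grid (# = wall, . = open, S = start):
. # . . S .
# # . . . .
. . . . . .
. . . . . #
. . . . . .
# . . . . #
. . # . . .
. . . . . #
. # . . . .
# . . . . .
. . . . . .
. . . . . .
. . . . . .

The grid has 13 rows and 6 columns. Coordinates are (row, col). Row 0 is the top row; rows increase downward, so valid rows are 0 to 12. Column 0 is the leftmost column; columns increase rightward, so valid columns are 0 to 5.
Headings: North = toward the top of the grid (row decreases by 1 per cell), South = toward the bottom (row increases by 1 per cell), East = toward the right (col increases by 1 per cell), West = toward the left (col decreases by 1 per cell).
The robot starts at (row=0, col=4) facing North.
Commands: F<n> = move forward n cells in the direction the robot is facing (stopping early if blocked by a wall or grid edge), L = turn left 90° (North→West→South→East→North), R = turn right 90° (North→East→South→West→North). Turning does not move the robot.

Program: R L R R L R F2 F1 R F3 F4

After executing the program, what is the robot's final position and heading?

Answer: Final position: (row=3, col=0), facing West

Derivation:
Start: (row=0, col=4), facing North
  R: turn right, now facing East
  L: turn left, now facing North
  R: turn right, now facing East
  R: turn right, now facing South
  L: turn left, now facing East
  R: turn right, now facing South
  F2: move forward 2, now at (row=2, col=4)
  F1: move forward 1, now at (row=3, col=4)
  R: turn right, now facing West
  F3: move forward 3, now at (row=3, col=1)
  F4: move forward 1/4 (blocked), now at (row=3, col=0)
Final: (row=3, col=0), facing West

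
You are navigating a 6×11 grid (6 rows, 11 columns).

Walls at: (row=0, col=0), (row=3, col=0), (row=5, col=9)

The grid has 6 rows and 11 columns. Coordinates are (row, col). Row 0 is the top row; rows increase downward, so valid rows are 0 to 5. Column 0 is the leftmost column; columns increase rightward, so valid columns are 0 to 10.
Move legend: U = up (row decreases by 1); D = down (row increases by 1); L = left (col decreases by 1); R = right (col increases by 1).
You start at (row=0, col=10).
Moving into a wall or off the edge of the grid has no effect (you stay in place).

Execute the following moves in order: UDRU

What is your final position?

Start: (row=0, col=10)
  U (up): blocked, stay at (row=0, col=10)
  D (down): (row=0, col=10) -> (row=1, col=10)
  R (right): blocked, stay at (row=1, col=10)
  U (up): (row=1, col=10) -> (row=0, col=10)
Final: (row=0, col=10)

Answer: Final position: (row=0, col=10)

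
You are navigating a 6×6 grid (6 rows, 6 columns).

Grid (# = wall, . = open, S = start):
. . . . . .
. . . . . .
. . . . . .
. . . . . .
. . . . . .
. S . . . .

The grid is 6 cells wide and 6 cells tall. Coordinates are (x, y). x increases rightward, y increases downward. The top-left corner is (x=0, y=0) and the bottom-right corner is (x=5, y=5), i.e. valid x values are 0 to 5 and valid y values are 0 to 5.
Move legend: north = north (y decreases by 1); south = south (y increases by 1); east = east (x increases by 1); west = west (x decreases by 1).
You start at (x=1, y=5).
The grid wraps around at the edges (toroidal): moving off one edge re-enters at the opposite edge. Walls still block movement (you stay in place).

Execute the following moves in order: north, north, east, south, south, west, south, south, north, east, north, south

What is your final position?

Start: (x=1, y=5)
  north (north): (x=1, y=5) -> (x=1, y=4)
  north (north): (x=1, y=4) -> (x=1, y=3)
  east (east): (x=1, y=3) -> (x=2, y=3)
  south (south): (x=2, y=3) -> (x=2, y=4)
  south (south): (x=2, y=4) -> (x=2, y=5)
  west (west): (x=2, y=5) -> (x=1, y=5)
  south (south): (x=1, y=5) -> (x=1, y=0)
  south (south): (x=1, y=0) -> (x=1, y=1)
  north (north): (x=1, y=1) -> (x=1, y=0)
  east (east): (x=1, y=0) -> (x=2, y=0)
  north (north): (x=2, y=0) -> (x=2, y=5)
  south (south): (x=2, y=5) -> (x=2, y=0)
Final: (x=2, y=0)

Answer: Final position: (x=2, y=0)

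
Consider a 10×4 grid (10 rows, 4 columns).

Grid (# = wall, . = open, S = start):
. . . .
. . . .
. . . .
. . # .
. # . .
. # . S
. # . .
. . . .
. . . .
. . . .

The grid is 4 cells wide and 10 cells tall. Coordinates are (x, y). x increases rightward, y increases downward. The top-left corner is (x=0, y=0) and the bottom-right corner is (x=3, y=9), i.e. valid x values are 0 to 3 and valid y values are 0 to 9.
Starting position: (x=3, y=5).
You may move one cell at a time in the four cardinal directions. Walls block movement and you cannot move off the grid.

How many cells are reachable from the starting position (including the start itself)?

BFS flood-fill from (x=3, y=5):
  Distance 0: (x=3, y=5)
  Distance 1: (x=3, y=4), (x=2, y=5), (x=3, y=6)
  Distance 2: (x=3, y=3), (x=2, y=4), (x=2, y=6), (x=3, y=7)
  Distance 3: (x=3, y=2), (x=2, y=7), (x=3, y=8)
  Distance 4: (x=3, y=1), (x=2, y=2), (x=1, y=7), (x=2, y=8), (x=3, y=9)
  Distance 5: (x=3, y=0), (x=2, y=1), (x=1, y=2), (x=0, y=7), (x=1, y=8), (x=2, y=9)
  Distance 6: (x=2, y=0), (x=1, y=1), (x=0, y=2), (x=1, y=3), (x=0, y=6), (x=0, y=8), (x=1, y=9)
  Distance 7: (x=1, y=0), (x=0, y=1), (x=0, y=3), (x=0, y=5), (x=0, y=9)
  Distance 8: (x=0, y=0), (x=0, y=4)
Total reachable: 36 (grid has 36 open cells total)

Answer: Reachable cells: 36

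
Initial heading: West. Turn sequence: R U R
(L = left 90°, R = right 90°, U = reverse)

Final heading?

Answer: Final heading: West

Derivation:
Start: West
  R (right (90° clockwise)) -> North
  U (U-turn (180°)) -> South
  R (right (90° clockwise)) -> West
Final: West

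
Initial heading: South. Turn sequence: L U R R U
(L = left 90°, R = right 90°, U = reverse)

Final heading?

Answer: Final heading: West

Derivation:
Start: South
  L (left (90° counter-clockwise)) -> East
  U (U-turn (180°)) -> West
  R (right (90° clockwise)) -> North
  R (right (90° clockwise)) -> East
  U (U-turn (180°)) -> West
Final: West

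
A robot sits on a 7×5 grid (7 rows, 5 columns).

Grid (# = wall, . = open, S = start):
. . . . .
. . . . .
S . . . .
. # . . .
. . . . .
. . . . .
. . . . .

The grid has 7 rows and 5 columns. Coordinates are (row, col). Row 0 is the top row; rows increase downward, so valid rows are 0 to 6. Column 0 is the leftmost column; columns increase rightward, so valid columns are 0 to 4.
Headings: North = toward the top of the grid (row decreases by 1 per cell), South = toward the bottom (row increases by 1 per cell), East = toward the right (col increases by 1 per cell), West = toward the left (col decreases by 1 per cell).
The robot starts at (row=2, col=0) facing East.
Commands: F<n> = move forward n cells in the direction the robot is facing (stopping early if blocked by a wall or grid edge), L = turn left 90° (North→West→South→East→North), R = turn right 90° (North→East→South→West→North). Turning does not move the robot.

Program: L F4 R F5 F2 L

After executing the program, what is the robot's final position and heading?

Answer: Final position: (row=0, col=4), facing North

Derivation:
Start: (row=2, col=0), facing East
  L: turn left, now facing North
  F4: move forward 2/4 (blocked), now at (row=0, col=0)
  R: turn right, now facing East
  F5: move forward 4/5 (blocked), now at (row=0, col=4)
  F2: move forward 0/2 (blocked), now at (row=0, col=4)
  L: turn left, now facing North
Final: (row=0, col=4), facing North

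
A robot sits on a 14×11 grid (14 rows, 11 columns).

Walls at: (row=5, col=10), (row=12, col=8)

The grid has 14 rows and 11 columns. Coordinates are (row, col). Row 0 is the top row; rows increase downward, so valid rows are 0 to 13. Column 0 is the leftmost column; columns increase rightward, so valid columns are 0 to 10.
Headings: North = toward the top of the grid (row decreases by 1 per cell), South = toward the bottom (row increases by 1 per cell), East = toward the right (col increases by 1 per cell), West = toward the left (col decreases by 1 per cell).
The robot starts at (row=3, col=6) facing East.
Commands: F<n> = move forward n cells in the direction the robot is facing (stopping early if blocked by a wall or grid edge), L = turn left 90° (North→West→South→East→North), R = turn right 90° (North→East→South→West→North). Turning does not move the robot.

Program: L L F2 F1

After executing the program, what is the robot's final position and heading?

Answer: Final position: (row=3, col=3), facing West

Derivation:
Start: (row=3, col=6), facing East
  L: turn left, now facing North
  L: turn left, now facing West
  F2: move forward 2, now at (row=3, col=4)
  F1: move forward 1, now at (row=3, col=3)
Final: (row=3, col=3), facing West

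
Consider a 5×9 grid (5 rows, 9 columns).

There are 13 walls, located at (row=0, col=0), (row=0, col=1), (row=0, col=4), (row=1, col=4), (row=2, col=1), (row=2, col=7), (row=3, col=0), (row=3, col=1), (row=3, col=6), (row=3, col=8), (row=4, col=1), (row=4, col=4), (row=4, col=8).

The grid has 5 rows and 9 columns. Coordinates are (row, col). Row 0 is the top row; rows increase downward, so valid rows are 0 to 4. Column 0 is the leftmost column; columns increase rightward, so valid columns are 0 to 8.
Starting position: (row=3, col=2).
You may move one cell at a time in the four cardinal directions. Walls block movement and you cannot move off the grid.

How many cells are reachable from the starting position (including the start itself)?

BFS flood-fill from (row=3, col=2):
  Distance 0: (row=3, col=2)
  Distance 1: (row=2, col=2), (row=3, col=3), (row=4, col=2)
  Distance 2: (row=1, col=2), (row=2, col=3), (row=3, col=4), (row=4, col=3)
  Distance 3: (row=0, col=2), (row=1, col=1), (row=1, col=3), (row=2, col=4), (row=3, col=5)
  Distance 4: (row=0, col=3), (row=1, col=0), (row=2, col=5), (row=4, col=5)
  Distance 5: (row=1, col=5), (row=2, col=0), (row=2, col=6), (row=4, col=6)
  Distance 6: (row=0, col=5), (row=1, col=6), (row=4, col=7)
  Distance 7: (row=0, col=6), (row=1, col=7), (row=3, col=7)
  Distance 8: (row=0, col=7), (row=1, col=8)
  Distance 9: (row=0, col=8), (row=2, col=8)
Total reachable: 31 (grid has 32 open cells total)

Answer: Reachable cells: 31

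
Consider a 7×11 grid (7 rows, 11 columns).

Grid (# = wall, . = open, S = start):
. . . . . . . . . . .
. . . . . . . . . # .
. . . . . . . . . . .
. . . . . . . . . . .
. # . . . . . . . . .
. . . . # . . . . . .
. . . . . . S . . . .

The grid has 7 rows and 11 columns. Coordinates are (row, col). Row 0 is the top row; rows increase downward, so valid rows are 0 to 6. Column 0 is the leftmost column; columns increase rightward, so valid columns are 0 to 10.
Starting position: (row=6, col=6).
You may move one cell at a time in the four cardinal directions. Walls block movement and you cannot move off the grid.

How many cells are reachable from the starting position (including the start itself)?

Answer: Reachable cells: 74

Derivation:
BFS flood-fill from (row=6, col=6):
  Distance 0: (row=6, col=6)
  Distance 1: (row=5, col=6), (row=6, col=5), (row=6, col=7)
  Distance 2: (row=4, col=6), (row=5, col=5), (row=5, col=7), (row=6, col=4), (row=6, col=8)
  Distance 3: (row=3, col=6), (row=4, col=5), (row=4, col=7), (row=5, col=8), (row=6, col=3), (row=6, col=9)
  Distance 4: (row=2, col=6), (row=3, col=5), (row=3, col=7), (row=4, col=4), (row=4, col=8), (row=5, col=3), (row=5, col=9), (row=6, col=2), (row=6, col=10)
  Distance 5: (row=1, col=6), (row=2, col=5), (row=2, col=7), (row=3, col=4), (row=3, col=8), (row=4, col=3), (row=4, col=9), (row=5, col=2), (row=5, col=10), (row=6, col=1)
  Distance 6: (row=0, col=6), (row=1, col=5), (row=1, col=7), (row=2, col=4), (row=2, col=8), (row=3, col=3), (row=3, col=9), (row=4, col=2), (row=4, col=10), (row=5, col=1), (row=6, col=0)
  Distance 7: (row=0, col=5), (row=0, col=7), (row=1, col=4), (row=1, col=8), (row=2, col=3), (row=2, col=9), (row=3, col=2), (row=3, col=10), (row=5, col=0)
  Distance 8: (row=0, col=4), (row=0, col=8), (row=1, col=3), (row=2, col=2), (row=2, col=10), (row=3, col=1), (row=4, col=0)
  Distance 9: (row=0, col=3), (row=0, col=9), (row=1, col=2), (row=1, col=10), (row=2, col=1), (row=3, col=0)
  Distance 10: (row=0, col=2), (row=0, col=10), (row=1, col=1), (row=2, col=0)
  Distance 11: (row=0, col=1), (row=1, col=0)
  Distance 12: (row=0, col=0)
Total reachable: 74 (grid has 74 open cells total)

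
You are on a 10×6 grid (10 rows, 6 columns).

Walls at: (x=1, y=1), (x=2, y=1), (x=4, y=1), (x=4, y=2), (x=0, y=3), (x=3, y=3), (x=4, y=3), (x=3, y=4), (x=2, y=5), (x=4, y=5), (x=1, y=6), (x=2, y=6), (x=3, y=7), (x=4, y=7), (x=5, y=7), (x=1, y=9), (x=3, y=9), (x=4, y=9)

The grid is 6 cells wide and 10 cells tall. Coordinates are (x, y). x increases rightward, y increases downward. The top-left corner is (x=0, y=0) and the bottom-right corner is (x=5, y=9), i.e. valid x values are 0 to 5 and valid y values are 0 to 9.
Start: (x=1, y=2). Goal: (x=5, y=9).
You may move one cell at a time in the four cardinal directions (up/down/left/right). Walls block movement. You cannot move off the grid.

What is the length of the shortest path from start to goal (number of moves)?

Answer: Shortest path length: 13

Derivation:
BFS from (x=1, y=2) until reaching (x=5, y=9):
  Distance 0: (x=1, y=2)
  Distance 1: (x=0, y=2), (x=2, y=2), (x=1, y=3)
  Distance 2: (x=0, y=1), (x=3, y=2), (x=2, y=3), (x=1, y=4)
  Distance 3: (x=0, y=0), (x=3, y=1), (x=0, y=4), (x=2, y=4), (x=1, y=5)
  Distance 4: (x=1, y=0), (x=3, y=0), (x=0, y=5)
  Distance 5: (x=2, y=0), (x=4, y=0), (x=0, y=6)
  Distance 6: (x=5, y=0), (x=0, y=7)
  Distance 7: (x=5, y=1), (x=1, y=7), (x=0, y=8)
  Distance 8: (x=5, y=2), (x=2, y=7), (x=1, y=8), (x=0, y=9)
  Distance 9: (x=5, y=3), (x=2, y=8)
  Distance 10: (x=5, y=4), (x=3, y=8), (x=2, y=9)
  Distance 11: (x=4, y=4), (x=5, y=5), (x=4, y=8)
  Distance 12: (x=5, y=6), (x=5, y=8)
  Distance 13: (x=4, y=6), (x=5, y=9)  <- goal reached here
One shortest path (13 moves): (x=1, y=2) -> (x=1, y=3) -> (x=1, y=4) -> (x=0, y=4) -> (x=0, y=5) -> (x=0, y=6) -> (x=0, y=7) -> (x=1, y=7) -> (x=2, y=7) -> (x=2, y=8) -> (x=3, y=8) -> (x=4, y=8) -> (x=5, y=8) -> (x=5, y=9)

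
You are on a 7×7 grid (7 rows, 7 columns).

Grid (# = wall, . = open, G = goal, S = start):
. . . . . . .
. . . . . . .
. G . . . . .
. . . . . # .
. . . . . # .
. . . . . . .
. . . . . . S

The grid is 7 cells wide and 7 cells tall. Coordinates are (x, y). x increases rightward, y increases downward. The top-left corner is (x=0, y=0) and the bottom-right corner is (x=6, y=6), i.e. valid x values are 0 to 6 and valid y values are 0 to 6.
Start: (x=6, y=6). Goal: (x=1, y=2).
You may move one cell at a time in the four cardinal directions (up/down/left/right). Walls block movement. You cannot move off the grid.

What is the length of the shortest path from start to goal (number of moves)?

BFS from (x=6, y=6) until reaching (x=1, y=2):
  Distance 0: (x=6, y=6)
  Distance 1: (x=6, y=5), (x=5, y=6)
  Distance 2: (x=6, y=4), (x=5, y=5), (x=4, y=6)
  Distance 3: (x=6, y=3), (x=4, y=5), (x=3, y=6)
  Distance 4: (x=6, y=2), (x=4, y=4), (x=3, y=5), (x=2, y=6)
  Distance 5: (x=6, y=1), (x=5, y=2), (x=4, y=3), (x=3, y=4), (x=2, y=5), (x=1, y=6)
  Distance 6: (x=6, y=0), (x=5, y=1), (x=4, y=2), (x=3, y=3), (x=2, y=4), (x=1, y=5), (x=0, y=6)
  Distance 7: (x=5, y=0), (x=4, y=1), (x=3, y=2), (x=2, y=3), (x=1, y=4), (x=0, y=5)
  Distance 8: (x=4, y=0), (x=3, y=1), (x=2, y=2), (x=1, y=3), (x=0, y=4)
  Distance 9: (x=3, y=0), (x=2, y=1), (x=1, y=2), (x=0, y=3)  <- goal reached here
One shortest path (9 moves): (x=6, y=6) -> (x=5, y=6) -> (x=4, y=6) -> (x=3, y=6) -> (x=2, y=6) -> (x=1, y=6) -> (x=1, y=5) -> (x=1, y=4) -> (x=1, y=3) -> (x=1, y=2)

Answer: Shortest path length: 9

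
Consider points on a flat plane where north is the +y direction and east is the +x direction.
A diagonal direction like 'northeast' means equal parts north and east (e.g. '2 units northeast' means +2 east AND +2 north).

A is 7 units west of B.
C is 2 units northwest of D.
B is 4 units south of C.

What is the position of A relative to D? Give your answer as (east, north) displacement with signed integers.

Answer: A is at (east=-9, north=-2) relative to D.

Derivation:
Place D at the origin (east=0, north=0).
  C is 2 units northwest of D: delta (east=-2, north=+2); C at (east=-2, north=2).
  B is 4 units south of C: delta (east=+0, north=-4); B at (east=-2, north=-2).
  A is 7 units west of B: delta (east=-7, north=+0); A at (east=-9, north=-2).
Therefore A relative to D: (east=-9, north=-2).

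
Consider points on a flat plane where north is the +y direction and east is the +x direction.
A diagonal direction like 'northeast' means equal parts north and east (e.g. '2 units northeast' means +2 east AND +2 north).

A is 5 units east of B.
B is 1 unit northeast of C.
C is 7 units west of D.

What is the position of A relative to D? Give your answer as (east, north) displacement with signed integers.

Answer: A is at (east=-1, north=1) relative to D.

Derivation:
Place D at the origin (east=0, north=0).
  C is 7 units west of D: delta (east=-7, north=+0); C at (east=-7, north=0).
  B is 1 unit northeast of C: delta (east=+1, north=+1); B at (east=-6, north=1).
  A is 5 units east of B: delta (east=+5, north=+0); A at (east=-1, north=1).
Therefore A relative to D: (east=-1, north=1).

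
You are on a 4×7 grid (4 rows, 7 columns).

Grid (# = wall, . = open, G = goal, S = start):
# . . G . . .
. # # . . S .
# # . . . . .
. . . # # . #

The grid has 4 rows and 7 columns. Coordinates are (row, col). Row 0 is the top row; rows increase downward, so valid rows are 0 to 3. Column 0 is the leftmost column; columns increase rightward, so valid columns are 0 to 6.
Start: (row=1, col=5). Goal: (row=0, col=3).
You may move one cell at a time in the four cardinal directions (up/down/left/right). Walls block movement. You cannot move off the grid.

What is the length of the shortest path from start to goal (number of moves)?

Answer: Shortest path length: 3

Derivation:
BFS from (row=1, col=5) until reaching (row=0, col=3):
  Distance 0: (row=1, col=5)
  Distance 1: (row=0, col=5), (row=1, col=4), (row=1, col=6), (row=2, col=5)
  Distance 2: (row=0, col=4), (row=0, col=6), (row=1, col=3), (row=2, col=4), (row=2, col=6), (row=3, col=5)
  Distance 3: (row=0, col=3), (row=2, col=3)  <- goal reached here
One shortest path (3 moves): (row=1, col=5) -> (row=1, col=4) -> (row=1, col=3) -> (row=0, col=3)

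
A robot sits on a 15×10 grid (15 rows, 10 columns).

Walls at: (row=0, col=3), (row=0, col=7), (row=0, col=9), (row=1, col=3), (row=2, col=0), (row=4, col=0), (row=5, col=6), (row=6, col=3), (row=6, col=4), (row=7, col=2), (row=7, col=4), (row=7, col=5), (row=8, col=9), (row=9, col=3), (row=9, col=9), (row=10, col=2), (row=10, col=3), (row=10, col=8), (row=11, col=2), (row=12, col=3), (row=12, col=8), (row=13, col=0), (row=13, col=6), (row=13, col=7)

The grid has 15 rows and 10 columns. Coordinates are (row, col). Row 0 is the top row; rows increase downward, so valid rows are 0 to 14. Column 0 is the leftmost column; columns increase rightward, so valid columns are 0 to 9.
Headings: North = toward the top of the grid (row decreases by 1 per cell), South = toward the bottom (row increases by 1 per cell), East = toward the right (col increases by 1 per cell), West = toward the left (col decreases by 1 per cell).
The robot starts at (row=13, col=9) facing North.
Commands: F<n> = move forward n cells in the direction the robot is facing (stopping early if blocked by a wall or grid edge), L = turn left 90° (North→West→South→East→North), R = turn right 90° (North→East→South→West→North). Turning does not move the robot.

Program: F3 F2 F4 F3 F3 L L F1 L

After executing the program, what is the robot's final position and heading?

Answer: Final position: (row=11, col=9), facing East

Derivation:
Start: (row=13, col=9), facing North
  F3: move forward 3, now at (row=10, col=9)
  F2: move forward 0/2 (blocked), now at (row=10, col=9)
  F4: move forward 0/4 (blocked), now at (row=10, col=9)
  F3: move forward 0/3 (blocked), now at (row=10, col=9)
  F3: move forward 0/3 (blocked), now at (row=10, col=9)
  L: turn left, now facing West
  L: turn left, now facing South
  F1: move forward 1, now at (row=11, col=9)
  L: turn left, now facing East
Final: (row=11, col=9), facing East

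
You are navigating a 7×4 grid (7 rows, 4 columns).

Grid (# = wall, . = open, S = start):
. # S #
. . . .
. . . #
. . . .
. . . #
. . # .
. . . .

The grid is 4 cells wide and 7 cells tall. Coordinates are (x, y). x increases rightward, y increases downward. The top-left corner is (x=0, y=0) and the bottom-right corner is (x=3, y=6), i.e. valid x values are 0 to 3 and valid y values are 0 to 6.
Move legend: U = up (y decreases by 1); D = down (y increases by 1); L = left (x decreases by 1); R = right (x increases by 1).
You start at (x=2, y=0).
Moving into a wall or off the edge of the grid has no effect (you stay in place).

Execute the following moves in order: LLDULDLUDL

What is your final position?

Start: (x=2, y=0)
  L (left): blocked, stay at (x=2, y=0)
  L (left): blocked, stay at (x=2, y=0)
  D (down): (x=2, y=0) -> (x=2, y=1)
  U (up): (x=2, y=1) -> (x=2, y=0)
  L (left): blocked, stay at (x=2, y=0)
  D (down): (x=2, y=0) -> (x=2, y=1)
  L (left): (x=2, y=1) -> (x=1, y=1)
  U (up): blocked, stay at (x=1, y=1)
  D (down): (x=1, y=1) -> (x=1, y=2)
  L (left): (x=1, y=2) -> (x=0, y=2)
Final: (x=0, y=2)

Answer: Final position: (x=0, y=2)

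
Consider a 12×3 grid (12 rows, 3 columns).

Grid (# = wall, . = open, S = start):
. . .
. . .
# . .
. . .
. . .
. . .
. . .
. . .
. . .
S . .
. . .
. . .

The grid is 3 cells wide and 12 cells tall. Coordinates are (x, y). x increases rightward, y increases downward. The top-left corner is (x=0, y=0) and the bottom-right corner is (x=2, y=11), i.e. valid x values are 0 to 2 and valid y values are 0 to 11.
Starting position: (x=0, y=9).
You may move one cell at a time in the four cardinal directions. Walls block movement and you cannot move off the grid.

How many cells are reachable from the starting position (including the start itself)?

Answer: Reachable cells: 35

Derivation:
BFS flood-fill from (x=0, y=9):
  Distance 0: (x=0, y=9)
  Distance 1: (x=0, y=8), (x=1, y=9), (x=0, y=10)
  Distance 2: (x=0, y=7), (x=1, y=8), (x=2, y=9), (x=1, y=10), (x=0, y=11)
  Distance 3: (x=0, y=6), (x=1, y=7), (x=2, y=8), (x=2, y=10), (x=1, y=11)
  Distance 4: (x=0, y=5), (x=1, y=6), (x=2, y=7), (x=2, y=11)
  Distance 5: (x=0, y=4), (x=1, y=5), (x=2, y=6)
  Distance 6: (x=0, y=3), (x=1, y=4), (x=2, y=5)
  Distance 7: (x=1, y=3), (x=2, y=4)
  Distance 8: (x=1, y=2), (x=2, y=3)
  Distance 9: (x=1, y=1), (x=2, y=2)
  Distance 10: (x=1, y=0), (x=0, y=1), (x=2, y=1)
  Distance 11: (x=0, y=0), (x=2, y=0)
Total reachable: 35 (grid has 35 open cells total)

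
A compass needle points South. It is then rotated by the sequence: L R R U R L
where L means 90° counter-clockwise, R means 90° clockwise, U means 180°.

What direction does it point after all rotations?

Start: South
  L (left (90° counter-clockwise)) -> East
  R (right (90° clockwise)) -> South
  R (right (90° clockwise)) -> West
  U (U-turn (180°)) -> East
  R (right (90° clockwise)) -> South
  L (left (90° counter-clockwise)) -> East
Final: East

Answer: Final heading: East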